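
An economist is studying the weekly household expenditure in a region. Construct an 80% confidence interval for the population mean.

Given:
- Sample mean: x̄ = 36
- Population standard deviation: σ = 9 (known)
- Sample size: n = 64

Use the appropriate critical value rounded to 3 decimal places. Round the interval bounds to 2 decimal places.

The population standard deviation σ is known, so use a z-interval (standard normal critical value).

For 80% confidence, z* = 1.282 (from standard normal table)

Standard error: SE = σ/√n = 9/√64 = 1.125000

Margin of error: E = z* × SE = 1.282 × 1.125000 = 1.4423

Z-interval: x̄ ± E = 36 ± 1.4423 = (34.5577, 37.4423)

Rounded to 2 decimal places:

(34.56, 37.44)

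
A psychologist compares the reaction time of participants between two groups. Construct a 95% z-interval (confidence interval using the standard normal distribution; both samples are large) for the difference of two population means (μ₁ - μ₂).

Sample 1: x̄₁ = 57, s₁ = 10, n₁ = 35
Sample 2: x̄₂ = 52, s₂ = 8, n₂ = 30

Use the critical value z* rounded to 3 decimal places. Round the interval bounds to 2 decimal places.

Both samples are large (n₁ = 35 ≥ 30, n₂ = 30 ≥ 30), so a z-interval for the difference of means applies.

Point estimate: x̄₁ - x̄₂ = 57 - 52 = 5

Standard error: SE = √(s₁²/n₁ + s₂²/n₂)
= √(10²/35 + 8²/30)
= √(2.857143 + 2.133333)
= 2.233937

For 95% confidence, z* = 1.96 (from standard normal table)
Margin of error: E = z* × SE = 1.96 × 2.233937 = 4.3785

Z-interval: (x̄₁ - x̄₂) ± E = 5 ± 4.3785 = (0.6215, 9.3785)

Rounded to 2 decimal places:

(0.62, 9.38)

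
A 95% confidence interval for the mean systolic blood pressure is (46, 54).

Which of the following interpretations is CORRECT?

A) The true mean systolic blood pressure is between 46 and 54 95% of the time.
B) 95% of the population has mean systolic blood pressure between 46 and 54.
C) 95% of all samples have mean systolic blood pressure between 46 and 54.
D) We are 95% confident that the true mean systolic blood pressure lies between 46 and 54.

A confidence interval represents our confidence in the procedure, not a probability statement about the parameter.

Key concept: If we repeated this sampling process many times and computed a 95% CI each time, about 95% of those intervals would contain the true population parameter.

For this specific interval (46, 54):
- Midpoint (point estimate): 50
- Margin of error: 4

The correct interpretation is the one stating confidence that the true parameter lies in the interval — option D.

D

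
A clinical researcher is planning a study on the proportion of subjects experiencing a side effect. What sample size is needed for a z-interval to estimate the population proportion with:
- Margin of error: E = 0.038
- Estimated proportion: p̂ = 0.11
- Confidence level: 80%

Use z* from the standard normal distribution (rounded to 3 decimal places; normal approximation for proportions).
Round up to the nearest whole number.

Using z* for proportion z-interval (normal approximation).

For 80% confidence, z* = 1.282 (from standard normal table)

Sample size formula for proportion z-interval: n = z*²p̂(1-p̂)/E²

n = 1.282² × 0.11 × 0.89 / 0.038²
  = 1.643524 × 0.0979 / 0.001444
  = 111.4273

Round up to the nearest whole number: n = 112

112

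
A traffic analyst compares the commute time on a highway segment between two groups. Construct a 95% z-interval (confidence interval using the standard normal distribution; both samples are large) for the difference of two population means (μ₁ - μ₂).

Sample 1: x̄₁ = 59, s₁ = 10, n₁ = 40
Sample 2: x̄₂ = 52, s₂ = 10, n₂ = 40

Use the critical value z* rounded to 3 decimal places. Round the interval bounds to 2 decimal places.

Both samples are large (n₁ = 40 ≥ 30, n₂ = 40 ≥ 30), so a z-interval for the difference of means applies.

Point estimate: x̄₁ - x̄₂ = 59 - 52 = 7

Standard error: SE = √(s₁²/n₁ + s₂²/n₂)
= √(10²/40 + 10²/40)
= √(2.500000 + 2.500000)
= 2.236068

For 95% confidence, z* = 1.96 (from standard normal table)
Margin of error: E = z* × SE = 1.96 × 2.236068 = 4.3827

Z-interval: (x̄₁ - x̄₂) ± E = 7 ± 4.3827 = (2.6173, 11.3827)

Rounded to 2 decimal places:

(2.62, 11.38)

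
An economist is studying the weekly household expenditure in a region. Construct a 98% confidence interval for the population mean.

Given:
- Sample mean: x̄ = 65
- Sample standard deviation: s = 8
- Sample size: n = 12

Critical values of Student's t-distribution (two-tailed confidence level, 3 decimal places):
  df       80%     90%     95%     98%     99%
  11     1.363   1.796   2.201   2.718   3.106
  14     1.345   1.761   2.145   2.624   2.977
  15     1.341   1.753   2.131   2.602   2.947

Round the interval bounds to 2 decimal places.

The population standard deviation σ is unknown (only the sample standard deviation s is given), so use a t-interval with df = n - 1 = 12 - 1 = 11.

For 98% confidence with df = 11, t* = 2.718 (from t-table)

Standard error: SE = s/√n = 8/√12 = 2.309401

Margin of error: E = t* × SE = 2.718 × 2.309401 = 6.2770

T-interval: x̄ ± E = 65 ± 6.2770 = (58.7230, 71.2770)

Rounded to 2 decimal places:

(58.72, 71.28)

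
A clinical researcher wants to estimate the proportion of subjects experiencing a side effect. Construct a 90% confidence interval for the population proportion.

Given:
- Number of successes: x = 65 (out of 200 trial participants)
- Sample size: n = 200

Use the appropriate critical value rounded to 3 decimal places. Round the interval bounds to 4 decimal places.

Sample proportion: p̂ = 65/200 = 0.325000

Check conditions for normal approximation:
  np̂ = 65 ≥ 10 ✓
  n(1-p̂) = 135 ≥ 10 ✓

The sample is large enough, so use a z-interval (normal approximation) for the proportion.

For 90% confidence, z* = 1.645 (from standard normal table)

Standard error: SE = √(p̂(1-p̂)/n) = √(0.325000×0.675000/200) = 0.03311910

Margin of error: E = z* × SE = 1.645 × 0.03311910 = 0.054481

Z-interval: p̂ ± E = 0.325000 ± 0.054481 = (0.270519, 0.379481)

Rounded to 4 decimal places:

(0.2705, 0.3795)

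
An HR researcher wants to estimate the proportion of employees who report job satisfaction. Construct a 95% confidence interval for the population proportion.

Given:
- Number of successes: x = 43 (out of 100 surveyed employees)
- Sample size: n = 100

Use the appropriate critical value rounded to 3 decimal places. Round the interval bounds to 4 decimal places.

Sample proportion: p̂ = 43/100 = 0.430000

Check conditions for normal approximation:
  np̂ = 43 ≥ 10 ✓
  n(1-p̂) = 57 ≥ 10 ✓

The sample is large enough, so use a z-interval (normal approximation) for the proportion.

For 95% confidence, z* = 1.96 (from standard normal table)

Standard error: SE = √(p̂(1-p̂)/n) = √(0.430000×0.570000/100) = 0.04950758

Margin of error: E = z* × SE = 1.96 × 0.04950758 = 0.097035

Z-interval: p̂ ± E = 0.430000 ± 0.097035 = (0.332965, 0.527035)

Rounded to 4 decimal places:

(0.3330, 0.5270)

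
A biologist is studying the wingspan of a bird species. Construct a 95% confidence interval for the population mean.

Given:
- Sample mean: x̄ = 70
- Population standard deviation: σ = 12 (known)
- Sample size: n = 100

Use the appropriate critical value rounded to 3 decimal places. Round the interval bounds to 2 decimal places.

The population standard deviation σ is known, so use a z-interval (standard normal critical value).

For 95% confidence, z* = 1.96 (from standard normal table)

Standard error: SE = σ/√n = 12/√100 = 1.200000

Margin of error: E = z* × SE = 1.96 × 1.200000 = 2.3520

Z-interval: x̄ ± E = 70 ± 2.3520 = (67.6480, 72.3520)

Rounded to 2 decimal places:

(67.65, 72.35)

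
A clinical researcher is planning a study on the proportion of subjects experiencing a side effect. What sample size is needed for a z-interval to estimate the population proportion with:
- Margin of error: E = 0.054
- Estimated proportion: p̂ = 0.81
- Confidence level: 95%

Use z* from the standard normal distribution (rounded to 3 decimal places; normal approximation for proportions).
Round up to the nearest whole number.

Using z* for proportion z-interval (normal approximation).

For 95% confidence, z* = 1.96 (from standard normal table)

Sample size formula for proportion z-interval: n = z*²p̂(1-p̂)/E²

n = 1.96² × 0.81 × 0.19 / 0.054²
  = 3.8416 × 0.1539 / 0.002916
  = 202.7511

Round up to the nearest whole number: n = 203

203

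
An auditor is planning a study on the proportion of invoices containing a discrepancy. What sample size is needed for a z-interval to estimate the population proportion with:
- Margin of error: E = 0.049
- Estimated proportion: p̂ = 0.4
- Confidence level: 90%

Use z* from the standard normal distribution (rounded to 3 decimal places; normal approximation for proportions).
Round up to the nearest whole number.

Using z* for proportion z-interval (normal approximation).

For 90% confidence, z* = 1.645 (from standard normal table)

Sample size formula for proportion z-interval: n = z*²p̂(1-p̂)/E²

n = 1.645² × 0.4 × 0.6 / 0.049²
  = 2.706025 × 0.24 / 0.002401
  = 270.4898

Round up to the nearest whole number: n = 271

271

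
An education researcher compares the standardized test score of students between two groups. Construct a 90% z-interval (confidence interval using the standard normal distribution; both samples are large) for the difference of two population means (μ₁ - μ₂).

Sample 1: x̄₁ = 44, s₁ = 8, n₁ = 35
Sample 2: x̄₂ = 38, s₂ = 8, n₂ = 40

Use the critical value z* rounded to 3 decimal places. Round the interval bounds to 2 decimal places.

Both samples are large (n₁ = 35 ≥ 30, n₂ = 40 ≥ 30), so a z-interval for the difference of means applies.

Point estimate: x̄₁ - x̄₂ = 44 - 38 = 6

Standard error: SE = √(s₁²/n₁ + s₂²/n₂)
= √(8²/35 + 8²/40)
= √(1.828571 + 1.600000)
= 1.851640

For 90% confidence, z* = 1.645 (from standard normal table)
Margin of error: E = z* × SE = 1.645 × 1.851640 = 3.0459

Z-interval: (x̄₁ - x̄₂) ± E = 6 ± 3.0459 = (2.9541, 9.0459)

Rounded to 2 decimal places:

(2.95, 9.05)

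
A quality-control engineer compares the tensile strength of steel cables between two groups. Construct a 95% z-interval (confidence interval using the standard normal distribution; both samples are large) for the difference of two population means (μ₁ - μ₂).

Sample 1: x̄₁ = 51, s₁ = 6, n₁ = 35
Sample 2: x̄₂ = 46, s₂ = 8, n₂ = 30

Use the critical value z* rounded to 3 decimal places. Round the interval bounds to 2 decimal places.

Both samples are large (n₁ = 35 ≥ 30, n₂ = 30 ≥ 30), so a z-interval for the difference of means applies.

Point estimate: x̄₁ - x̄₂ = 51 - 46 = 5

Standard error: SE = √(s₁²/n₁ + s₂²/n₂)
= √(6²/35 + 8²/30)
= √(1.028571 + 2.133333)
= 1.778175

For 95% confidence, z* = 1.96 (from standard normal table)
Margin of error: E = z* × SE = 1.96 × 1.778175 = 3.4852

Z-interval: (x̄₁ - x̄₂) ± E = 5 ± 3.4852 = (1.5148, 8.4852)

Rounded to 2 decimal places:

(1.51, 8.49)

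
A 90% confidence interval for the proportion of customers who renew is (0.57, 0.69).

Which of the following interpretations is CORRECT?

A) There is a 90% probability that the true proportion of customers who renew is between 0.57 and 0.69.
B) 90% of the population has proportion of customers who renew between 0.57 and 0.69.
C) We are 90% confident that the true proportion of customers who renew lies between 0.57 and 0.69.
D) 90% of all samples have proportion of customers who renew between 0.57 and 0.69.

A confidence interval represents our confidence in the procedure, not a probability statement about the parameter.

Key concept: If we repeated this sampling process many times and computed a 90% CI each time, about 90% of those intervals would contain the true population parameter.

For this specific interval (0.57, 0.69):
- Midpoint (point estimate): 0.63
- Margin of error: 0.06

The correct interpretation is the one stating confidence that the true parameter lies in the interval — option C.

C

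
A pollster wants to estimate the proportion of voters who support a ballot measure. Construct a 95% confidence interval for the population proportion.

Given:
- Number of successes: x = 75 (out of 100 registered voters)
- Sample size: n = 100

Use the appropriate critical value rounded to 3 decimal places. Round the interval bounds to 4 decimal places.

Sample proportion: p̂ = 75/100 = 0.750000

Check conditions for normal approximation:
  np̂ = 75 ≥ 10 ✓
  n(1-p̂) = 25 ≥ 10 ✓

The sample is large enough, so use a z-interval (normal approximation) for the proportion.

For 95% confidence, z* = 1.96 (from standard normal table)

Standard error: SE = √(p̂(1-p̂)/n) = √(0.750000×0.250000/100) = 0.04330127

Margin of error: E = z* × SE = 1.96 × 0.04330127 = 0.084870

Z-interval: p̂ ± E = 0.750000 ± 0.084870 = (0.665130, 0.834870)

Rounded to 4 decimal places:

(0.6651, 0.8349)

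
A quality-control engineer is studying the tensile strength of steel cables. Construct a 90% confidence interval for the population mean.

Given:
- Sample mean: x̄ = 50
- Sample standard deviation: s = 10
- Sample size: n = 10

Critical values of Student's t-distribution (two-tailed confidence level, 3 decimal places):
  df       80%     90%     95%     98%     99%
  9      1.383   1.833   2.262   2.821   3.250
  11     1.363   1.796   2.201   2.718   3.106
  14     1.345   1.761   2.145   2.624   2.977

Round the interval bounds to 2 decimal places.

The population standard deviation σ is unknown (only the sample standard deviation s is given), so use a t-interval with df = n - 1 = 10 - 1 = 9.

For 90% confidence with df = 9, t* = 1.833 (from t-table)

Standard error: SE = s/√n = 10/√10 = 3.162278

Margin of error: E = t* × SE = 1.833 × 3.162278 = 5.7965

T-interval: x̄ ± E = 50 ± 5.7965 = (44.2035, 55.7965)

Rounded to 2 decimal places:

(44.20, 55.80)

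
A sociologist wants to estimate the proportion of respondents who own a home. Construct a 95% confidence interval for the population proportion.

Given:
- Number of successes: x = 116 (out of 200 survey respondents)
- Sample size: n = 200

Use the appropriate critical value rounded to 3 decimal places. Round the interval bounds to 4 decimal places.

Sample proportion: p̂ = 116/200 = 0.580000

Check conditions for normal approximation:
  np̂ = 116 ≥ 10 ✓
  n(1-p̂) = 84 ≥ 10 ✓

The sample is large enough, so use a z-interval (normal approximation) for the proportion.

For 95% confidence, z* = 1.96 (from standard normal table)

Standard error: SE = √(p̂(1-p̂)/n) = √(0.580000×0.420000/200) = 0.03489986

Margin of error: E = z* × SE = 1.96 × 0.03489986 = 0.068404

Z-interval: p̂ ± E = 0.580000 ± 0.068404 = (0.511596, 0.648404)

Rounded to 4 decimal places:

(0.5116, 0.6484)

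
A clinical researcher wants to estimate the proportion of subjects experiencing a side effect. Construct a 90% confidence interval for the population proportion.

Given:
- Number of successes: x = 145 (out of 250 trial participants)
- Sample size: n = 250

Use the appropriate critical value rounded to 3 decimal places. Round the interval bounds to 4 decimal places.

Sample proportion: p̂ = 145/250 = 0.580000

Check conditions for normal approximation:
  np̂ = 145 ≥ 10 ✓
  n(1-p̂) = 105 ≥ 10 ✓

The sample is large enough, so use a z-interval (normal approximation) for the proportion.

For 90% confidence, z* = 1.645 (from standard normal table)

Standard error: SE = √(p̂(1-p̂)/n) = √(0.580000×0.420000/250) = 0.03121538

Margin of error: E = z* × SE = 1.645 × 0.03121538 = 0.051349

Z-interval: p̂ ± E = 0.580000 ± 0.051349 = (0.528651, 0.631349)

Rounded to 4 decimal places:

(0.5287, 0.6313)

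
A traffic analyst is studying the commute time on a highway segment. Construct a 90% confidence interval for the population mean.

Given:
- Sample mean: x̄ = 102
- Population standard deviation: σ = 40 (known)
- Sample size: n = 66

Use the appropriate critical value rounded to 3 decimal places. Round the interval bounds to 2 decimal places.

The population standard deviation σ is known, so use a z-interval (standard normal critical value).

For 90% confidence, z* = 1.645 (from standard normal table)

Standard error: SE = σ/√n = 40/√66 = 4.923660

Margin of error: E = z* × SE = 1.645 × 4.923660 = 8.0994

Z-interval: x̄ ± E = 102 ± 8.0994 = (93.9006, 110.0994)

Rounded to 2 decimal places:

(93.90, 110.10)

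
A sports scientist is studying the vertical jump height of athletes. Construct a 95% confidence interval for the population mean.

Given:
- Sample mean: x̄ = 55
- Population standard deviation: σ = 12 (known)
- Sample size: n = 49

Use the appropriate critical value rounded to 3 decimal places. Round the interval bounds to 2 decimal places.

The population standard deviation σ is known, so use a z-interval (standard normal critical value).

For 95% confidence, z* = 1.96 (from standard normal table)

Standard error: SE = σ/√n = 12/√49 = 1.714286

Margin of error: E = z* × SE = 1.96 × 1.714286 = 3.3600

Z-interval: x̄ ± E = 55 ± 3.3600 = (51.6400, 58.3600)

Rounded to 2 decimal places:

(51.64, 58.36)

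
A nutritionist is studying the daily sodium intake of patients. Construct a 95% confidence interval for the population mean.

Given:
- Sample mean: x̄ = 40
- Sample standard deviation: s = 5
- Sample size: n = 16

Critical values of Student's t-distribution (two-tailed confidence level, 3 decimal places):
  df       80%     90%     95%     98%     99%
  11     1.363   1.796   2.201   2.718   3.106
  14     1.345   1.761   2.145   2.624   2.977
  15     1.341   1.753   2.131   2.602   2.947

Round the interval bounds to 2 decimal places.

The population standard deviation σ is unknown (only the sample standard deviation s is given), so use a t-interval with df = n - 1 = 16 - 1 = 15.

For 95% confidence with df = 15, t* = 2.131 (from t-table)

Standard error: SE = s/√n = 5/√16 = 1.250000

Margin of error: E = t* × SE = 2.131 × 1.250000 = 2.6637

T-interval: x̄ ± E = 40 ± 2.6637 = (37.3362, 42.6638)

Rounded to 2 decimal places:

(37.34, 42.66)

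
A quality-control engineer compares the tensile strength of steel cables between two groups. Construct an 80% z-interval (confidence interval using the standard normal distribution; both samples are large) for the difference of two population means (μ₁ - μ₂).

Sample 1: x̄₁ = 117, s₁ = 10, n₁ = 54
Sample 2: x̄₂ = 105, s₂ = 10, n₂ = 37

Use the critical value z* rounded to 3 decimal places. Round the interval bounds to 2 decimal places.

Both samples are large (n₁ = 54 ≥ 30, n₂ = 37 ≥ 30), so a z-interval for the difference of means applies.

Point estimate: x̄₁ - x̄₂ = 117 - 105 = 12

Standard error: SE = √(s₁²/n₁ + s₂²/n₂)
= √(10²/54 + 10²/37)
= √(1.851852 + 2.702703)
= 2.134140

For 80% confidence, z* = 1.282 (from standard normal table)
Margin of error: E = z* × SE = 1.282 × 2.134140 = 2.7360

Z-interval: (x̄₁ - x̄₂) ± E = 12 ± 2.7360 = (9.2640, 14.7360)

Rounded to 2 decimal places:

(9.26, 14.74)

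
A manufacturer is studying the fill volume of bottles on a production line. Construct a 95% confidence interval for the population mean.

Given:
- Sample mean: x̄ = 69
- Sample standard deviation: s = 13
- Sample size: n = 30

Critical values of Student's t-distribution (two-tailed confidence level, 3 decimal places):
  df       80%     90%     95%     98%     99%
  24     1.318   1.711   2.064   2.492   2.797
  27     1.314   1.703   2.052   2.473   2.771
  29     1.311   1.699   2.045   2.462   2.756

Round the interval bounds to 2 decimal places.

The population standard deviation σ is unknown (only the sample standard deviation s is given), so use a t-interval with df = n - 1 = 30 - 1 = 29.

For 95% confidence with df = 29, t* = 2.045 (from t-table)

Standard error: SE = s/√n = 13/√30 = 2.373464

Margin of error: E = t* × SE = 2.045 × 2.373464 = 4.8537

T-interval: x̄ ± E = 69 ± 4.8537 = (64.1463, 73.8537)

Rounded to 2 decimal places:

(64.15, 73.85)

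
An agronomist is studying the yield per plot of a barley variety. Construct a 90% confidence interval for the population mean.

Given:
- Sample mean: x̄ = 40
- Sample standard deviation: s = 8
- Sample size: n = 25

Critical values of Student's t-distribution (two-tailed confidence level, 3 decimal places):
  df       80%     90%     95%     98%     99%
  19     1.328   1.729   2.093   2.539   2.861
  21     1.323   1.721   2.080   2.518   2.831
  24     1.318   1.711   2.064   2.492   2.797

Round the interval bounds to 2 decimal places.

The population standard deviation σ is unknown (only the sample standard deviation s is given), so use a t-interval with df = n - 1 = 25 - 1 = 24.

For 90% confidence with df = 24, t* = 1.711 (from t-table)

Standard error: SE = s/√n = 8/√25 = 1.600000

Margin of error: E = t* × SE = 1.711 × 1.600000 = 2.7376

T-interval: x̄ ± E = 40 ± 2.7376 = (37.2624, 42.7376)

Rounded to 2 decimal places:

(37.26, 42.74)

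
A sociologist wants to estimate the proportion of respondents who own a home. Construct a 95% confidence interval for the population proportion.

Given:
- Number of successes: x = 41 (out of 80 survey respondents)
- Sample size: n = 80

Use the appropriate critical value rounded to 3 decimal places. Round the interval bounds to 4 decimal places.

Sample proportion: p̂ = 41/80 = 0.512500

Check conditions for normal approximation:
  np̂ = 41 ≥ 10 ✓
  n(1-p̂) = 39 ≥ 10 ✓

The sample is large enough, so use a z-interval (normal approximation) for the proportion.

For 95% confidence, z* = 1.96 (from standard normal table)

Standard error: SE = √(p̂(1-p̂)/n) = √(0.512500×0.487500/80) = 0.05588423

Margin of error: E = z* × SE = 1.96 × 0.05588423 = 0.109533

Z-interval: p̂ ± E = 0.512500 ± 0.109533 = (0.402967, 0.622033)

Rounded to 4 decimal places:

(0.4030, 0.6220)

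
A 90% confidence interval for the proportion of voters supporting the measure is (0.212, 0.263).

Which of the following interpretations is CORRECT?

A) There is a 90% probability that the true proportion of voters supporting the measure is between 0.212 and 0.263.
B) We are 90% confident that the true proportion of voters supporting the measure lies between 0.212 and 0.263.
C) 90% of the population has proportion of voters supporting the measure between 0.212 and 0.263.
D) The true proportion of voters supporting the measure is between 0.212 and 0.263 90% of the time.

A confidence interval represents our confidence in the procedure, not a probability statement about the parameter.

Key concept: If we repeated this sampling process many times and computed a 90% CI each time, about 90% of those intervals would contain the true population parameter.

For this specific interval (0.212, 0.263):
- Midpoint (point estimate): 0.2375
- Margin of error: 0.0255

The correct interpretation is the one stating confidence that the true parameter lies in the interval — option B.

B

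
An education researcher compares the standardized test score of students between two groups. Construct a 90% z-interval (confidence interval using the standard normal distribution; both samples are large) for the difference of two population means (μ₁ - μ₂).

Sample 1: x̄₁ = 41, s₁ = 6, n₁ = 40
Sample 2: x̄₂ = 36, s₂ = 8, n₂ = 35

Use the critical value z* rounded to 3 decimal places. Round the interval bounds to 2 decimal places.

Both samples are large (n₁ = 40 ≥ 30, n₂ = 35 ≥ 30), so a z-interval for the difference of means applies.

Point estimate: x̄₁ - x̄₂ = 41 - 36 = 5

Standard error: SE = √(s₁²/n₁ + s₂²/n₂)
= √(6²/40 + 8²/35)
= √(0.900000 + 1.828571)
= 1.651839

For 90% confidence, z* = 1.645 (from standard normal table)
Margin of error: E = z* × SE = 1.645 × 1.651839 = 2.7173

Z-interval: (x̄₁ - x̄₂) ± E = 5 ± 2.7173 = (2.2827, 7.7173)

Rounded to 2 decimal places:

(2.28, 7.72)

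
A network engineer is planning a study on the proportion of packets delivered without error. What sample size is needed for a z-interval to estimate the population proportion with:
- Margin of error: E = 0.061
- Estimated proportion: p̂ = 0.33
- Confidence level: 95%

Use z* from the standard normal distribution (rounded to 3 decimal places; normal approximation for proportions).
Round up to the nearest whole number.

Using z* for proportion z-interval (normal approximation).

For 95% confidence, z* = 1.96 (from standard normal table)

Sample size formula for proportion z-interval: n = z*²p̂(1-p̂)/E²

n = 1.96² × 0.33 × 0.67 / 0.061²
  = 3.8416 × 0.2211 / 0.003721
  = 228.2660

Round up to the nearest whole number: n = 229

229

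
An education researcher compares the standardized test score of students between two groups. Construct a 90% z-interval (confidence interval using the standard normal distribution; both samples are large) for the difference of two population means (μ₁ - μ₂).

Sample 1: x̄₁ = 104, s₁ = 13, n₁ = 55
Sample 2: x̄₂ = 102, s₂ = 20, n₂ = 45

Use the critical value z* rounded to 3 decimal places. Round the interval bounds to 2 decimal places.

Both samples are large (n₁ = 55 ≥ 30, n₂ = 45 ≥ 30), so a z-interval for the difference of means applies.

Point estimate: x̄₁ - x̄₂ = 104 - 102 = 2

Standard error: SE = √(s₁²/n₁ + s₂²/n₂)
= √(13²/55 + 20²/45)
= √(3.072727 + 8.888889)
= 3.458557

For 90% confidence, z* = 1.645 (from standard normal table)
Margin of error: E = z* × SE = 1.645 × 3.458557 = 5.6893

Z-interval: (x̄₁ - x̄₂) ± E = 2 ± 5.6893 = (-3.6893, 7.6893)

Rounded to 2 decimal places:

(-3.69, 7.69)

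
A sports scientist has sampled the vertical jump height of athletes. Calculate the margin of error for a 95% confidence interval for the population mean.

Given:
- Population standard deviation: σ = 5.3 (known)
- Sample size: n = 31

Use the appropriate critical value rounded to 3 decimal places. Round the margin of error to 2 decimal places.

The population standard deviation σ is known, so use the z-interval margin of error formula.

For 95% confidence, z* = 1.96 (from standard normal table)

Margin of error formula for z-interval: E = z* × σ/√n

E = 1.96 × 5.3/√31
  = 1.96 × 0.951908
  = 1.8657

Rounded to 2 decimal places:

1.87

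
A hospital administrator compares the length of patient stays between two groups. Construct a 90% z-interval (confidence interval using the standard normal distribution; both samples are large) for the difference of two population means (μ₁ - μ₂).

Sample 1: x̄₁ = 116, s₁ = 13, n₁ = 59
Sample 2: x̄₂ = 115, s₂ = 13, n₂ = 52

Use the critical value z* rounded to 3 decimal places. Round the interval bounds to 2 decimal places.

Both samples are large (n₁ = 59 ≥ 30, n₂ = 52 ≥ 30), so a z-interval for the difference of means applies.

Point estimate: x̄₁ - x̄₂ = 116 - 115 = 1

Standard error: SE = √(s₁²/n₁ + s₂²/n₂)
= √(13²/59 + 13²/52)
= √(2.864407 + 3.250000)
= 2.472733

For 90% confidence, z* = 1.645 (from standard normal table)
Margin of error: E = z* × SE = 1.645 × 2.472733 = 4.0676

Z-interval: (x̄₁ - x̄₂) ± E = 1 ± 4.0676 = (-3.0676, 5.0676)

Rounded to 2 decimal places:

(-3.07, 5.07)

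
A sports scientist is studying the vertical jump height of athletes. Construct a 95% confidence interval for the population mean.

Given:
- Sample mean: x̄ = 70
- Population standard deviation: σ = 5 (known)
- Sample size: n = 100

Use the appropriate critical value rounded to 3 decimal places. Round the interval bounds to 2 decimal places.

The population standard deviation σ is known, so use a z-interval (standard normal critical value).

For 95% confidence, z* = 1.96 (from standard normal table)

Standard error: SE = σ/√n = 5/√100 = 0.500000

Margin of error: E = z* × SE = 1.96 × 0.500000 = 0.9800

Z-interval: x̄ ± E = 70 ± 0.9800 = (69.0200, 70.9800)

Rounded to 2 decimal places:

(69.02, 70.98)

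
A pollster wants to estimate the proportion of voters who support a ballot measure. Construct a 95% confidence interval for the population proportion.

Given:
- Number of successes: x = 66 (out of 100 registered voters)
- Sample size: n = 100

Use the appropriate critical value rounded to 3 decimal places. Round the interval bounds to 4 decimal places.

Sample proportion: p̂ = 66/100 = 0.660000

Check conditions for normal approximation:
  np̂ = 66 ≥ 10 ✓
  n(1-p̂) = 34 ≥ 10 ✓

The sample is large enough, so use a z-interval (normal approximation) for the proportion.

For 95% confidence, z* = 1.96 (from standard normal table)

Standard error: SE = √(p̂(1-p̂)/n) = √(0.660000×0.340000/100) = 0.04737088

Margin of error: E = z* × SE = 1.96 × 0.04737088 = 0.092847

Z-interval: p̂ ± E = 0.660000 ± 0.092847 = (0.567153, 0.752847)

Rounded to 4 decimal places:

(0.5672, 0.7528)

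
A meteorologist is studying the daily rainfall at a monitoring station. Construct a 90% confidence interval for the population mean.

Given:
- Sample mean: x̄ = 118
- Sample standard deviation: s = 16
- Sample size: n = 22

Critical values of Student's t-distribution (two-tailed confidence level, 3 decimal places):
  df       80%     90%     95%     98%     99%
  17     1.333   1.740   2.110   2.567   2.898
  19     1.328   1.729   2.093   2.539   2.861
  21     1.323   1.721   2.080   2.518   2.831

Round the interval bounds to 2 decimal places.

The population standard deviation σ is unknown (only the sample standard deviation s is given), so use a t-interval with df = n - 1 = 22 - 1 = 21.

For 90% confidence with df = 21, t* = 1.721 (from t-table)

Standard error: SE = s/√n = 16/√22 = 3.411211

Margin of error: E = t* × SE = 1.721 × 3.411211 = 5.8707

T-interval: x̄ ± E = 118 ± 5.8707 = (112.1293, 123.8707)

Rounded to 2 decimal places:

(112.13, 123.87)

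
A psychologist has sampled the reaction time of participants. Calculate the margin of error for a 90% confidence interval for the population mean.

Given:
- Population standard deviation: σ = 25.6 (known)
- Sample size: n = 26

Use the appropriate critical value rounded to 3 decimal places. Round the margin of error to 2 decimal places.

The population standard deviation σ is known, so use the z-interval margin of error formula.

For 90% confidence, z* = 1.645 (from standard normal table)

Margin of error formula for z-interval: E = z* × σ/√n

E = 1.645 × 25.6/√26
  = 1.645 × 5.020573
  = 8.2588

Rounded to 2 decimal places:

8.26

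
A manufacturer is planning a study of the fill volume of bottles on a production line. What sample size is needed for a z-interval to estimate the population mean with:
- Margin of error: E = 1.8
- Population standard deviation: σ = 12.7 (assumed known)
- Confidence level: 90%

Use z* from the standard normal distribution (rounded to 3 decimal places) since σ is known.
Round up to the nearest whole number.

Using z* since population σ is known (z-interval formula).

For 90% confidence, z* = 1.645 (from standard normal table)

Sample size formula for z-interval: n = (z*σ/E)²

n = (1.645 × 12.7 / 1.8)²
  = (11.606389)²
  = 134.7083

Round up to the nearest whole number: n = 135

135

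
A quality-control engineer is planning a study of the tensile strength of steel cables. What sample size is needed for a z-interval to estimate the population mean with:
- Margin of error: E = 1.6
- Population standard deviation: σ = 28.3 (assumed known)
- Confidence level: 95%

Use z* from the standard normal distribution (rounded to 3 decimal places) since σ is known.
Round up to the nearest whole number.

Using z* since population σ is known (z-interval formula).

For 95% confidence, z* = 1.96 (from standard normal table)

Sample size formula for z-interval: n = (z*σ/E)²

n = (1.96 × 28.3 / 1.6)²
  = (34.667500)²
  = 1201.8356

Round up to the nearest whole number: n = 1202

1202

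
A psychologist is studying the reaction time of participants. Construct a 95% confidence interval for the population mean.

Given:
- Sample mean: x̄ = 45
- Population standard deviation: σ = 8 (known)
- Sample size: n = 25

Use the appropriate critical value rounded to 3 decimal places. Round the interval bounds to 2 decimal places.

The population standard deviation σ is known, so use a z-interval (standard normal critical value).

For 95% confidence, z* = 1.96 (from standard normal table)

Standard error: SE = σ/√n = 8/√25 = 1.600000

Margin of error: E = z* × SE = 1.96 × 1.600000 = 3.1360

Z-interval: x̄ ± E = 45 ± 3.1360 = (41.8640, 48.1360)

Rounded to 2 decimal places:

(41.86, 48.14)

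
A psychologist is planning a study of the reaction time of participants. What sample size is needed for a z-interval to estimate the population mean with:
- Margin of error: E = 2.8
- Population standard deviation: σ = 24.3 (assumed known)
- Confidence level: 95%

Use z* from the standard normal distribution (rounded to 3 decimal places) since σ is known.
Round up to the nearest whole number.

Using z* since population σ is known (z-interval formula).

For 95% confidence, z* = 1.96 (from standard normal table)

Sample size formula for z-interval: n = (z*σ/E)²

n = (1.96 × 24.3 / 2.8)²
  = (17.010000)²
  = 289.3401

Round up to the nearest whole number: n = 290

290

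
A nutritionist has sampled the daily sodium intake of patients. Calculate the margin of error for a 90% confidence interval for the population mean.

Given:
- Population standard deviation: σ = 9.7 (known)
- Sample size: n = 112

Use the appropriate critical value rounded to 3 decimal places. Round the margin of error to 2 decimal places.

The population standard deviation σ is known, so use the z-interval margin of error formula.

For 90% confidence, z* = 1.645 (from standard normal table)

Margin of error formula for z-interval: E = z* × σ/√n

E = 1.645 × 9.7/√112
  = 1.645 × 0.916564
  = 1.5077

Rounded to 2 decimal places:

1.51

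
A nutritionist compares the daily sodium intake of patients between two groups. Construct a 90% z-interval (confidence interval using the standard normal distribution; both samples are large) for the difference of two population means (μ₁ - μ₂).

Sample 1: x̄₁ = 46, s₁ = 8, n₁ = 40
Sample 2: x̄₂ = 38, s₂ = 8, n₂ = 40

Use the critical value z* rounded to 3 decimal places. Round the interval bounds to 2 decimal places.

Both samples are large (n₁ = 40 ≥ 30, n₂ = 40 ≥ 30), so a z-interval for the difference of means applies.

Point estimate: x̄₁ - x̄₂ = 46 - 38 = 8

Standard error: SE = √(s₁²/n₁ + s₂²/n₂)
= √(8²/40 + 8²/40)
= √(1.600000 + 1.600000)
= 1.788854

For 90% confidence, z* = 1.645 (from standard normal table)
Margin of error: E = z* × SE = 1.645 × 1.788854 = 2.9427

Z-interval: (x̄₁ - x̄₂) ± E = 8 ± 2.9427 = (5.0573, 10.9427)

Rounded to 2 decimal places:

(5.06, 10.94)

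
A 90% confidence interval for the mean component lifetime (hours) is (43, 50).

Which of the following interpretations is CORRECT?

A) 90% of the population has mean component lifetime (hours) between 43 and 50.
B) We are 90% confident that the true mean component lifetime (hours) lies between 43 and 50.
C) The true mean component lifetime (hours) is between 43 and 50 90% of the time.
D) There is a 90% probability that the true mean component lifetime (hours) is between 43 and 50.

A confidence interval represents our confidence in the procedure, not a probability statement about the parameter.

Key concept: If we repeated this sampling process many times and computed a 90% CI each time, about 90% of those intervals would contain the true population parameter.

For this specific interval (43, 50):
- Midpoint (point estimate): 46.5
- Margin of error: 3.5

The correct interpretation is the one stating confidence that the true parameter lies in the interval — option B.

B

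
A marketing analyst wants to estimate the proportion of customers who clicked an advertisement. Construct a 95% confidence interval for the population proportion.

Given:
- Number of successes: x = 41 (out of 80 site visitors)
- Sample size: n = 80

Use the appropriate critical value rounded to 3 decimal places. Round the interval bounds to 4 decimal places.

Sample proportion: p̂ = 41/80 = 0.512500

Check conditions for normal approximation:
  np̂ = 41 ≥ 10 ✓
  n(1-p̂) = 39 ≥ 10 ✓

The sample is large enough, so use a z-interval (normal approximation) for the proportion.

For 95% confidence, z* = 1.96 (from standard normal table)

Standard error: SE = √(p̂(1-p̂)/n) = √(0.512500×0.487500/80) = 0.05588423

Margin of error: E = z* × SE = 1.96 × 0.05588423 = 0.109533

Z-interval: p̂ ± E = 0.512500 ± 0.109533 = (0.402967, 0.622033)

Rounded to 4 decimal places:

(0.4030, 0.6220)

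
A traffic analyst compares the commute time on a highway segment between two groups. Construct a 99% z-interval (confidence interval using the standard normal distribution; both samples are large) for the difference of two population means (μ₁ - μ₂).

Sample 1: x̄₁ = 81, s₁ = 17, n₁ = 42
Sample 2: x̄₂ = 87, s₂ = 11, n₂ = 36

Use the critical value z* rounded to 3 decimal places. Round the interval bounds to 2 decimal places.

Both samples are large (n₁ = 42 ≥ 30, n₂ = 36 ≥ 30), so a z-interval for the difference of means applies.

Point estimate: x̄₁ - x̄₂ = 81 - 87 = -6

Standard error: SE = √(s₁²/n₁ + s₂²/n₂)
= √(17²/42 + 11²/36)
= √(6.880952 + 3.361111)
= 3.200322

For 99% confidence, z* = 2.576 (from standard normal table)
Margin of error: E = z* × SE = 2.576 × 3.200322 = 8.2440

Z-interval: (x̄₁ - x̄₂) ± E = -6 ± 8.2440 = (-14.2440, 2.2440)

Rounded to 2 decimal places:

(-14.24, 2.24)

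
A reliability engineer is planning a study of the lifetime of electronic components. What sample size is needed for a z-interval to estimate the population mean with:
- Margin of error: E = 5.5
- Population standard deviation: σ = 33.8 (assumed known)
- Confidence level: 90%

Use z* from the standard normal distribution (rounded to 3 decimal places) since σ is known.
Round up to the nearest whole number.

Using z* since population σ is known (z-interval formula).

For 90% confidence, z* = 1.645 (from standard normal table)

Sample size formula for z-interval: n = (z*σ/E)²

n = (1.645 × 33.8 / 5.5)²
  = (10.109273)²
  = 102.1974

Round up to the nearest whole number: n = 103

103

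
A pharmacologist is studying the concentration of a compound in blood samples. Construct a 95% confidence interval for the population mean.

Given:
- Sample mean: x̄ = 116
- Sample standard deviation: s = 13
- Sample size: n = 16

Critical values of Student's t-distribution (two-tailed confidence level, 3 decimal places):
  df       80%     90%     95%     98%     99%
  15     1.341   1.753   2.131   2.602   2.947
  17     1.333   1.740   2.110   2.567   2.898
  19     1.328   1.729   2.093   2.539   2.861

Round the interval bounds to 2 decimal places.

The population standard deviation σ is unknown (only the sample standard deviation s is given), so use a t-interval with df = n - 1 = 16 - 1 = 15.

For 95% confidence with df = 15, t* = 2.131 (from t-table)

Standard error: SE = s/√n = 13/√16 = 3.250000

Margin of error: E = t* × SE = 2.131 × 3.250000 = 6.9257

T-interval: x̄ ± E = 116 ± 6.9257 = (109.0743, 122.9257)

Rounded to 2 decimal places:

(109.07, 122.93)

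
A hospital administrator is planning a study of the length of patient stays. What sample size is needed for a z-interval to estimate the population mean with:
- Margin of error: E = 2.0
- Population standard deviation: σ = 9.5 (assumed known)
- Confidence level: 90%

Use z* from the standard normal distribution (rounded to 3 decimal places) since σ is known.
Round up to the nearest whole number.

Using z* since population σ is known (z-interval formula).

For 90% confidence, z* = 1.645 (from standard normal table)

Sample size formula for z-interval: n = (z*σ/E)²

n = (1.645 × 9.5 / 2.0)²
  = (7.813750)²
  = 61.0547

Round up to the nearest whole number: n = 62

62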